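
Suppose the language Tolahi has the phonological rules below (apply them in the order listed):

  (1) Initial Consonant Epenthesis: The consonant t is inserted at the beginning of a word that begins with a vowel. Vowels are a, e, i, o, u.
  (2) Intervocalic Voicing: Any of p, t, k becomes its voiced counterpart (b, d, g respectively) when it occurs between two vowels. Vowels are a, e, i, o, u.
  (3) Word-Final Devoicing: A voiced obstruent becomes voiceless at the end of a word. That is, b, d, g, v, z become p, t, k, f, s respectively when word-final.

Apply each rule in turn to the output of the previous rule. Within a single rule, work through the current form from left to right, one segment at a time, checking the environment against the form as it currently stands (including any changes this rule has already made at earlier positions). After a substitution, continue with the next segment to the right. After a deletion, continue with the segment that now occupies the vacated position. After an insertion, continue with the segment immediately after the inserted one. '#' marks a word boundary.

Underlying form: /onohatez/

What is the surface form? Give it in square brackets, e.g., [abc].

(1) Initial Consonant Epenthesis: [onohatez] → [tonohatez]
(2) Intervocalic Voicing: [tonohatez] → [tonohadez]
(3) Word-Final Devoicing: [tonohadez] → [tonohades]

[tonohades]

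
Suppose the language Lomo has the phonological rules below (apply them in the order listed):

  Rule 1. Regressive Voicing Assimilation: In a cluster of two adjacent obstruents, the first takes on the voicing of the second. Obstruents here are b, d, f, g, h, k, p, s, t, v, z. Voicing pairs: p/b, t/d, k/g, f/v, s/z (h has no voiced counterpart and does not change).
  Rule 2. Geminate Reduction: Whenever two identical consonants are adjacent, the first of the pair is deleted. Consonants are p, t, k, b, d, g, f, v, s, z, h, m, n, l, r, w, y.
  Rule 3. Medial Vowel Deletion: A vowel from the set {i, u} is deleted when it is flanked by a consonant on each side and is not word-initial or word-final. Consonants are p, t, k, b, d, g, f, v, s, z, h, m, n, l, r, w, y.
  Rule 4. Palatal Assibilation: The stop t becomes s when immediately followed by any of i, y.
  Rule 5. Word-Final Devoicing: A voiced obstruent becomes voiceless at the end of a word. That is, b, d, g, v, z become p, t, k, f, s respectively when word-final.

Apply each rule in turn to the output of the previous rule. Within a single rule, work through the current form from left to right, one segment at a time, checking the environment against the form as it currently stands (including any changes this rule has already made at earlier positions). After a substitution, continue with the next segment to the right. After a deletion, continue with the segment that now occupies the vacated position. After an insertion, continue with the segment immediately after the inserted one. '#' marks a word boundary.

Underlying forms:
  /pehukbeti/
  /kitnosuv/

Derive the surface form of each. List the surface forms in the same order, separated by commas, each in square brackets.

/pehukbeti/:
  Rule 1 Regressive Voicing Assimilation: [pehukbeti] → [pehugbeti]
  Rule 2 Geminate Reduction: no change — [pehugbeti]
  Rule 3 Medial Vowel Deletion: [pehugbeti] → [pehgbeti]
  Rule 4 Palatal Assibilation: [pehgbeti] → [pehgbesi]
  Rule 5 Word-Final Devoicing: no change — [pehgbesi]
/kitnosuv/:
  Rule 1 Regressive Voicing Assimilation: no change — [kitnosuv]
  Rule 2 Geminate Reduction: no change — [kitnosuv]
  Rule 3 Medial Vowel Deletion: [kitnosuv] → [ktnosv]
  Rule 4 Palatal Assibilation: no change — [ktnosv]
  Rule 5 Word-Final Devoicing: [ktnosv] → [ktnosf]

[pehgbesi], [ktnosf]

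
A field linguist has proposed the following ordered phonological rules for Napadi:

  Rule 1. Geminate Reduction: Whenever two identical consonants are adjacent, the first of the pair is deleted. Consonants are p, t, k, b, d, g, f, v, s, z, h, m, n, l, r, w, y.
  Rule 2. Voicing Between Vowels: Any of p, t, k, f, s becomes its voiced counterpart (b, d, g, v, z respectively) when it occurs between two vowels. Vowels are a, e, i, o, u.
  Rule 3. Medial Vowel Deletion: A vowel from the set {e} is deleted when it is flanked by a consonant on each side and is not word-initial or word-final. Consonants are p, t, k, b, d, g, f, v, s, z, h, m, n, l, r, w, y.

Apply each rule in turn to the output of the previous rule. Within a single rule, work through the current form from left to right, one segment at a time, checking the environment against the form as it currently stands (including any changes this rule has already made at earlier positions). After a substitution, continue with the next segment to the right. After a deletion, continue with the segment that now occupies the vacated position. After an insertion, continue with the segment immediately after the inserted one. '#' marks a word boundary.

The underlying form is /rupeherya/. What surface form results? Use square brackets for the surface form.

[rubhrya]

Rule 1 Geminate Reduction: no change — [rupeherya]
Rule 2 Voicing Between Vowels: [rupeherya] → [rubeherya]
Rule 3 Medial Vowel Deletion: [rubeherya] → [rubhrya]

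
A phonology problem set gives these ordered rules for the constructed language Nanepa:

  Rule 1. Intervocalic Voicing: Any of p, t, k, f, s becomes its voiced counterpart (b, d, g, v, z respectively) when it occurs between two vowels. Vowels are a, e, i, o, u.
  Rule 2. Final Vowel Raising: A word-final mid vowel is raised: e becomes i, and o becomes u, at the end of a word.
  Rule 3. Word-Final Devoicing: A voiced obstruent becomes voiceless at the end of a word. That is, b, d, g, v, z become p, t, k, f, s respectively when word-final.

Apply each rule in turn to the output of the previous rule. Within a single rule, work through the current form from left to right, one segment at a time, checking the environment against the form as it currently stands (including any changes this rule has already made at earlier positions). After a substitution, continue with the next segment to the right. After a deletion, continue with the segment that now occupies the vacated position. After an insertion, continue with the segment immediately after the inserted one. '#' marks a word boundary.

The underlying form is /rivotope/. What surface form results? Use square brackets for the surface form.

Rule 1 Intervocalic Voicing: [rivotope] → [rivodobe]
Rule 2 Final Vowel Raising: [rivodobe] → [rivodobi]
Rule 3 Word-Final Devoicing: no change — [rivodobi]

[rivodobi]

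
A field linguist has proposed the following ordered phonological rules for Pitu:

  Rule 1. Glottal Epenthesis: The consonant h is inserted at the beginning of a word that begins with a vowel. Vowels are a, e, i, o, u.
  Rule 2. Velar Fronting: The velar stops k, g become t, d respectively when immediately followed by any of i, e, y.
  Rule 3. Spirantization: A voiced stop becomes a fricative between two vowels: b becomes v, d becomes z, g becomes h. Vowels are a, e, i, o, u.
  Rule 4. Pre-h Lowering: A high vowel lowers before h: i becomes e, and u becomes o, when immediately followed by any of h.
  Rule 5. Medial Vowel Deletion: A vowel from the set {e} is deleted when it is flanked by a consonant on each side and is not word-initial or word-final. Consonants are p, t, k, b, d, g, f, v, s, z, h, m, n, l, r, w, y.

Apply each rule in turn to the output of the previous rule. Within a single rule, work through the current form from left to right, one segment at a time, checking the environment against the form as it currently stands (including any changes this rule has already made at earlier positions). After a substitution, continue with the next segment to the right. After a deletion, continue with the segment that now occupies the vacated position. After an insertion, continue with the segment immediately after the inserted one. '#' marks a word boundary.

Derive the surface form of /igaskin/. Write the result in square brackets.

Rule 1 Glottal Epenthesis: [igaskin] → [higaskin]
Rule 2 Velar Fronting: [higaskin] → [higastin]
Rule 3 Spirantization: [higastin] → [hihastin]
Rule 4 Pre-h Lowering: [hihastin] → [hehastin]
Rule 5 Medial Vowel Deletion: [hehastin] → [hhastin]

[hhastin]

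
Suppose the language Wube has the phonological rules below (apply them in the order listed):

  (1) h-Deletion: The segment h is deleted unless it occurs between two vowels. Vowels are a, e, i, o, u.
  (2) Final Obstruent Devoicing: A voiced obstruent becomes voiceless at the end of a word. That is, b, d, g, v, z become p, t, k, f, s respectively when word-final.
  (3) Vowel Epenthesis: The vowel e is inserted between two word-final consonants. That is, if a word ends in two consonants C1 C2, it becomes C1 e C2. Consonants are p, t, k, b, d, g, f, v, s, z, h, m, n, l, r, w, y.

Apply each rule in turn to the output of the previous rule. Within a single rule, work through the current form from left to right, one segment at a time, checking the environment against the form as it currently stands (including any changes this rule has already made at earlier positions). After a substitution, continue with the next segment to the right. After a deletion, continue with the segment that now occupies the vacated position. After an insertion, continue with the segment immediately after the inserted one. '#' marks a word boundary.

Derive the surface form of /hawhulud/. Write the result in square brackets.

(1) h-Deletion: [hawhulud] → [awulud]
(2) Final Obstruent Devoicing: [awulud] → [awulut]
(3) Vowel Epenthesis: no change — [awulut]

[awulut]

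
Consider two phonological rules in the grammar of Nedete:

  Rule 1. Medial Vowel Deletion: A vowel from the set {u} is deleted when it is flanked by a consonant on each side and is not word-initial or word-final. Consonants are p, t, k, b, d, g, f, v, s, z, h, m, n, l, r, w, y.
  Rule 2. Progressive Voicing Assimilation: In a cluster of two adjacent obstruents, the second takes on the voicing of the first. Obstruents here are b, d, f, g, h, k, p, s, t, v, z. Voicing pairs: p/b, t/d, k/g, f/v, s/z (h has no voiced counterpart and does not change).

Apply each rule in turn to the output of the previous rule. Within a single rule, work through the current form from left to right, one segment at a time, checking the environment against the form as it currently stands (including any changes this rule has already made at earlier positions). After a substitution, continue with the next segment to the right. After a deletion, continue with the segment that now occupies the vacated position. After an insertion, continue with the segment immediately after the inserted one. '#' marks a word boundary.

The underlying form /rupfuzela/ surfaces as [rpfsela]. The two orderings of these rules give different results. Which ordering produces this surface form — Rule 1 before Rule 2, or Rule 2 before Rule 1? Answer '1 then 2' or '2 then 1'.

Order 1 then 2:
  1 Medial Vowel Deletion: [rupfuzela] → [rpfzela]
  2 Progressive Voicing Assimilation: [rpfzela] → [rpfsela]
  result: [rpfsela]
Order 2 then 1:
  2 Progressive Voicing Assimilation: no change — [rupfuzela]
  1 Medial Vowel Deletion: [rupfuzela] → [rpfzela]
  result: [rpfzela]

1 then 2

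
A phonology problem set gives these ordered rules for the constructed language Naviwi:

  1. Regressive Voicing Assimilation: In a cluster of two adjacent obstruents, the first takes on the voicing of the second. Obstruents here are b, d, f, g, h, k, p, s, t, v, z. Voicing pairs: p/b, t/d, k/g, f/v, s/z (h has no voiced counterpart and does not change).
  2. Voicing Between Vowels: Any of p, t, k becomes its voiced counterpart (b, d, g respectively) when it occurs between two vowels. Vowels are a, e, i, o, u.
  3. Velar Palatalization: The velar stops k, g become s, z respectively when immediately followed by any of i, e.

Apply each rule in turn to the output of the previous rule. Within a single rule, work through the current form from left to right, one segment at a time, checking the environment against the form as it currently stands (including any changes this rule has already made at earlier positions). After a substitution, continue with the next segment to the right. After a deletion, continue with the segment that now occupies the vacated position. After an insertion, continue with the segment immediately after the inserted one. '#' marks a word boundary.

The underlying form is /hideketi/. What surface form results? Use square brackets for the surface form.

1 Regressive Voicing Assimilation: no change — [hideketi]
2 Voicing Between Vowels: [hideketi] → [hidegedi]
3 Velar Palatalization: [hidegedi] → [hidezedi]

[hidezedi]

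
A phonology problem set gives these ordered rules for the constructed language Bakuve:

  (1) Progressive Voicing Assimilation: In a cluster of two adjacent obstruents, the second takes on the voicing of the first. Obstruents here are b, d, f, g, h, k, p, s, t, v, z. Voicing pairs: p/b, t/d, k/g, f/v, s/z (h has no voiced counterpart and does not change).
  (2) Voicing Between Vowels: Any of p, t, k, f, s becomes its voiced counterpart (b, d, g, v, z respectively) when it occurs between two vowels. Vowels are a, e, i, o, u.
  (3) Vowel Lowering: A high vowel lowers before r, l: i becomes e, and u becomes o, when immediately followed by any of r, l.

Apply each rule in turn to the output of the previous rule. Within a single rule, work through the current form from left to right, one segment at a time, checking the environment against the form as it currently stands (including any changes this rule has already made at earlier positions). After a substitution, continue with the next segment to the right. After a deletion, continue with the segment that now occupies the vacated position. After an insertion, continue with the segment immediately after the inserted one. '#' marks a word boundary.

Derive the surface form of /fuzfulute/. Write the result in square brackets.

[fuzvolude]

(1) Progressive Voicing Assimilation: [fuzfulute] → [fuzvulute]
(2) Voicing Between Vowels: [fuzvulute] → [fuzvulude]
(3) Vowel Lowering: [fuzvulude] → [fuzvolude]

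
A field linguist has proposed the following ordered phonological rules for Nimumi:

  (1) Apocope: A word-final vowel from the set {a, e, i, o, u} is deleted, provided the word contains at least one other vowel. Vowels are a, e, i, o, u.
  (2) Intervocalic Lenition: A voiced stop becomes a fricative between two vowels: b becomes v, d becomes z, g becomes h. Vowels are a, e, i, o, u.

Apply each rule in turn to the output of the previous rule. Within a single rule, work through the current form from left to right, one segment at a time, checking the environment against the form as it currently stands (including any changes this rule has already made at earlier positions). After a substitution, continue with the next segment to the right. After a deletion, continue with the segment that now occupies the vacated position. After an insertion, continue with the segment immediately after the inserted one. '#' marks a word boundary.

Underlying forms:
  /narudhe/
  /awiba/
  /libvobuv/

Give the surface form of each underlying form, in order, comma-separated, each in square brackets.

/narudhe/:
  (1) Apocope: [narudhe] → [narudh]
  (2) Intervocalic Lenition: no change — [narudh]
/awiba/:
  (1) Apocope: [awiba] → [awib]
  (2) Intervocalic Lenition: no change — [awib]
/libvobuv/:
  (1) Apocope: no change — [libvobuv]
  (2) Intervocalic Lenition: [libvobuv] → [libvovuv]

[narudh], [awib], [libvovuv]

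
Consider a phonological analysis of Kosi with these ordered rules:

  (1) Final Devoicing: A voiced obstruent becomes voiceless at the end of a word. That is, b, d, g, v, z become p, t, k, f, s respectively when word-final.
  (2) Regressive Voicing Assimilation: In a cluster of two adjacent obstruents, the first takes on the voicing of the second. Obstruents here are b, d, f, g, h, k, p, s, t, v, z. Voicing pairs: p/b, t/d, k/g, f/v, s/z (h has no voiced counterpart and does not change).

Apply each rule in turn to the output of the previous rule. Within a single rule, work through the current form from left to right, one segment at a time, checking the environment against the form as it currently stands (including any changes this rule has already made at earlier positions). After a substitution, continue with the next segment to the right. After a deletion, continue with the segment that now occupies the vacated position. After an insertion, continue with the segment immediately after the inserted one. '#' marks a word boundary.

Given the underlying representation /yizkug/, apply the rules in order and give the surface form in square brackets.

(1) Final Devoicing: [yizkug] → [yizkuk]
(2) Regressive Voicing Assimilation: [yizkuk] → [yiskuk]

[yiskuk]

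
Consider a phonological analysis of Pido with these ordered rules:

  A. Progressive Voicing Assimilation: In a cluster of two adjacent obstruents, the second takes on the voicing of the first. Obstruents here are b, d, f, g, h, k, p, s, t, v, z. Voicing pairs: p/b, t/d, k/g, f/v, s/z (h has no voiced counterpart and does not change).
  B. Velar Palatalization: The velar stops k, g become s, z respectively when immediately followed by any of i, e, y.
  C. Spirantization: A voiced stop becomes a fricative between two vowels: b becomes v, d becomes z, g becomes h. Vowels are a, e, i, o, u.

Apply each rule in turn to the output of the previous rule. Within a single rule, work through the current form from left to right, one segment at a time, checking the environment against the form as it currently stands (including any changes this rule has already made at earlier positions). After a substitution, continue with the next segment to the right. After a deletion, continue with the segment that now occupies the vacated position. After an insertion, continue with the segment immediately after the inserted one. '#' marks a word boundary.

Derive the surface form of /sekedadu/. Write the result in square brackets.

[sesezazu]

A Progressive Voicing Assimilation: no change — [sekedadu]
B Velar Palatalization: [sekedadu] → [sesedadu]
C Spirantization: [sesedadu] → [sesezazu]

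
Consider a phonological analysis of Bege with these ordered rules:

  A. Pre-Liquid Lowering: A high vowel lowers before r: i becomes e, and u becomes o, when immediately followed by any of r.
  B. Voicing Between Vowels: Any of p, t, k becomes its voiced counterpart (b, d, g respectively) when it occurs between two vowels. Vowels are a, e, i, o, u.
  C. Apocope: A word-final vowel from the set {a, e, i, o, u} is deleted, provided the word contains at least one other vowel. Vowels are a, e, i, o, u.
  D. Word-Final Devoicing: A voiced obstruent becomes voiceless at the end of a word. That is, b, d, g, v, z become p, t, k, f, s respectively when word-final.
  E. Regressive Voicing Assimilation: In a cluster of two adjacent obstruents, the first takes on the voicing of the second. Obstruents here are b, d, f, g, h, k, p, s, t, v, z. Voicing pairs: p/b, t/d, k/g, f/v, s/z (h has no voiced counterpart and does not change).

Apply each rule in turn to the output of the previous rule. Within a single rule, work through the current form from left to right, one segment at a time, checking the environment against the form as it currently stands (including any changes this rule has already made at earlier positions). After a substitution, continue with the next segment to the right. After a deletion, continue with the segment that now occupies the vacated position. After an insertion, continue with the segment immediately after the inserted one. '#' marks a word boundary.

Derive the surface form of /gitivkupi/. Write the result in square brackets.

A Pre-Liquid Lowering: no change — [gitivkupi]
B Voicing Between Vowels: [gitivkupi] → [gidivkubi]
C Apocope: [gidivkubi] → [gidivkub]
D Word-Final Devoicing: [gidivkub] → [gidivkup]
E Regressive Voicing Assimilation: [gidivkup] → [gidifkup]

[gidifkup]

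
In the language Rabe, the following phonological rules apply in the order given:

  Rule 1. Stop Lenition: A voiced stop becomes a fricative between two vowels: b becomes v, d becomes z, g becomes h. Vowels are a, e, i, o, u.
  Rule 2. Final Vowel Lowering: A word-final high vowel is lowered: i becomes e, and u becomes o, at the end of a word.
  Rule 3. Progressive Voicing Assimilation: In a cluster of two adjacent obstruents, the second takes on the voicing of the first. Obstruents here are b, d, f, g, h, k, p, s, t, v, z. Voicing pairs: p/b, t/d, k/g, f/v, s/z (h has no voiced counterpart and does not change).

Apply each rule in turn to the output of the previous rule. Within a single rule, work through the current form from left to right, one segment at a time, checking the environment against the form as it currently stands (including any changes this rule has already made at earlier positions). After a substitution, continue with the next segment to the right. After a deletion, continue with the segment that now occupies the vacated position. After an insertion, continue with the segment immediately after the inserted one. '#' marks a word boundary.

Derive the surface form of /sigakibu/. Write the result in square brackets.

Rule 1 Stop Lenition: [sigakibu] → [sihakivu]
Rule 2 Final Vowel Lowering: [sihakivu] → [sihakivo]
Rule 3 Progressive Voicing Assimilation: no change — [sihakivo]

[sihakivo]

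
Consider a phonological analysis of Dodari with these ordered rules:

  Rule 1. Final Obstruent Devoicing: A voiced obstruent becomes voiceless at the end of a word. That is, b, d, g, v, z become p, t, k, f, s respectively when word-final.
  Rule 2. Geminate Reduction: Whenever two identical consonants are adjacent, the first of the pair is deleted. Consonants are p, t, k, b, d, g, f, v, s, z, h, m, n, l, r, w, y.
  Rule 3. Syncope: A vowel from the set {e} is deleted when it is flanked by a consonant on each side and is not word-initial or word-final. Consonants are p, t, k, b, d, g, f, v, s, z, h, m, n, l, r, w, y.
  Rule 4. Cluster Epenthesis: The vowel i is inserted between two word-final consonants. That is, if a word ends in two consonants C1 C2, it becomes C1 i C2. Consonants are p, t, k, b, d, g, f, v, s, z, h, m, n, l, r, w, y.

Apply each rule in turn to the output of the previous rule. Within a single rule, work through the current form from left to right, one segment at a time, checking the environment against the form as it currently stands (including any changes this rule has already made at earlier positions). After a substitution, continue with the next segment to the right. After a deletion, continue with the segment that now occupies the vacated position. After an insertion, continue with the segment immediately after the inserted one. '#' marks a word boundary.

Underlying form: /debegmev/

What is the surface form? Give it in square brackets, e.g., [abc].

Rule 1 Final Obstruent Devoicing: [debegmev] → [debegmef]
Rule 2 Geminate Reduction: no change — [debegmef]
Rule 3 Syncope: [debegmef] → [dbgmf]
Rule 4 Cluster Epenthesis: [dbgmf] → [dbgmif]

[dbgmif]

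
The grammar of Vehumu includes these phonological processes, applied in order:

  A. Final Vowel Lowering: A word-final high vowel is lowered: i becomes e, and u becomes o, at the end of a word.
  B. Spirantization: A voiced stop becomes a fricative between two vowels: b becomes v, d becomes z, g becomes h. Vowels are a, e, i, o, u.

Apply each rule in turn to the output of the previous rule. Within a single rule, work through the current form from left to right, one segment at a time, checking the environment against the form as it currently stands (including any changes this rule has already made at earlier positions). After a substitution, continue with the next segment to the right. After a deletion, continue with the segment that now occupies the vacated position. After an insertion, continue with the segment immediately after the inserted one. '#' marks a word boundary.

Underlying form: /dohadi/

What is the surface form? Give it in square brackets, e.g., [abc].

[dohaze]

A Final Vowel Lowering: [dohadi] → [dohade]
B Spirantization: [dohade] → [dohaze]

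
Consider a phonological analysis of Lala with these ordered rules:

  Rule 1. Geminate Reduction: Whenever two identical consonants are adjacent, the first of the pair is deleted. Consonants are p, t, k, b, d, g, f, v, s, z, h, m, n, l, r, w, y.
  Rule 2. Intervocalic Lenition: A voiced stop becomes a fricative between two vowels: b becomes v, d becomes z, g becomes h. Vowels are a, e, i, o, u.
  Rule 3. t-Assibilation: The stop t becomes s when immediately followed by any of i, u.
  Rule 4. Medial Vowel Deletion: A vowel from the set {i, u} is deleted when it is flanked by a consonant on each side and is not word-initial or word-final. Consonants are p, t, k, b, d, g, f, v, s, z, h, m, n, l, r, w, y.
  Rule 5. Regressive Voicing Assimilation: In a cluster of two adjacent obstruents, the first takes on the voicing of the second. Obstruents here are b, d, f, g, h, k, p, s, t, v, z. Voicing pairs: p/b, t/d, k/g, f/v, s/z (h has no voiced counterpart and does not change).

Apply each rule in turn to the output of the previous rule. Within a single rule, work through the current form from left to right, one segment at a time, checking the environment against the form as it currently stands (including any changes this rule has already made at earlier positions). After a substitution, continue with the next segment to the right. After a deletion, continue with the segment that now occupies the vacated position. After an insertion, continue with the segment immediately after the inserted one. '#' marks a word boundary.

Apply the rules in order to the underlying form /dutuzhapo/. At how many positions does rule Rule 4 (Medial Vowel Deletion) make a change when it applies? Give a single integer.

Rule 1 Geminate Reduction: no change — [dutuzhapo]
Rule 2 Intervocalic Lenition: no change — [dutuzhapo]
Rule 3 t-Assibilation: [dutuzhapo] → [dusuzhapo]
Rule 4 Medial Vowel Deletion: [dusuzhapo] → [dszhapo]
Rule 5 Regressive Voicing Assimilation: [dszhapo] → [tzshapo]
Rule Rule 4 changed 2 position(s).

2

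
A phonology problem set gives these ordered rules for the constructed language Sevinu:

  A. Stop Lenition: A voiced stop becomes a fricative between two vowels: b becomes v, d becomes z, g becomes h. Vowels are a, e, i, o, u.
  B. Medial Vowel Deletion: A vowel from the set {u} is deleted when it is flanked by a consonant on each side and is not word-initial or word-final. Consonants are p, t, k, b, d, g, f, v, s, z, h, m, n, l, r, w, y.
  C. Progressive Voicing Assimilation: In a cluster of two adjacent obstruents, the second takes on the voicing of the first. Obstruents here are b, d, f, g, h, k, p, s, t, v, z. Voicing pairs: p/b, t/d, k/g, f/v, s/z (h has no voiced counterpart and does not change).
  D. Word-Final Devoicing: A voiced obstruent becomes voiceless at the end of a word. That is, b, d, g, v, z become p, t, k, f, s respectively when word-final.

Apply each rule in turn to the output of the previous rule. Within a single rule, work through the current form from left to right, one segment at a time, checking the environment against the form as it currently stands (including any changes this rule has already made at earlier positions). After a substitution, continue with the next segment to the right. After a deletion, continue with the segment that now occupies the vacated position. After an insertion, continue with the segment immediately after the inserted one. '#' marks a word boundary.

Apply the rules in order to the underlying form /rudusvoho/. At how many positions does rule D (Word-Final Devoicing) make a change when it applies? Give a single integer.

0

A Stop Lenition: [rudusvoho] → [ruzusvoho]
B Medial Vowel Deletion: [ruzusvoho] → [rzsvoho]
C Progressive Voicing Assimilation: [rzsvoho] → [rzzvoho]
D Word-Final Devoicing: no change — [rzzvoho]
Rule D changed 0 position(s).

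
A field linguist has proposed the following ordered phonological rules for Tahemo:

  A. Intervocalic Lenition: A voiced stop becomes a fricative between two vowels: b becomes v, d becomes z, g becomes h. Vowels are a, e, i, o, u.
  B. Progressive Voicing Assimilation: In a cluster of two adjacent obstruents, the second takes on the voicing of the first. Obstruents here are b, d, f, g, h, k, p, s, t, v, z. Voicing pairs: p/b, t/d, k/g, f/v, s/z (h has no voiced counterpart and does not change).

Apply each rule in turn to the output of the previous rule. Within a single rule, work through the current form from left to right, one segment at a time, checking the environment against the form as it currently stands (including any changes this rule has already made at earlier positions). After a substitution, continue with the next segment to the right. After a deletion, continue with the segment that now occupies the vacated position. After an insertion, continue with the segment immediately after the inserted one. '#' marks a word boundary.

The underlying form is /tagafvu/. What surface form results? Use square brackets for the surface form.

[tahaffu]

A Intervocalic Lenition: [tagafvu] → [tahafvu]
B Progressive Voicing Assimilation: [tahafvu] → [tahaffu]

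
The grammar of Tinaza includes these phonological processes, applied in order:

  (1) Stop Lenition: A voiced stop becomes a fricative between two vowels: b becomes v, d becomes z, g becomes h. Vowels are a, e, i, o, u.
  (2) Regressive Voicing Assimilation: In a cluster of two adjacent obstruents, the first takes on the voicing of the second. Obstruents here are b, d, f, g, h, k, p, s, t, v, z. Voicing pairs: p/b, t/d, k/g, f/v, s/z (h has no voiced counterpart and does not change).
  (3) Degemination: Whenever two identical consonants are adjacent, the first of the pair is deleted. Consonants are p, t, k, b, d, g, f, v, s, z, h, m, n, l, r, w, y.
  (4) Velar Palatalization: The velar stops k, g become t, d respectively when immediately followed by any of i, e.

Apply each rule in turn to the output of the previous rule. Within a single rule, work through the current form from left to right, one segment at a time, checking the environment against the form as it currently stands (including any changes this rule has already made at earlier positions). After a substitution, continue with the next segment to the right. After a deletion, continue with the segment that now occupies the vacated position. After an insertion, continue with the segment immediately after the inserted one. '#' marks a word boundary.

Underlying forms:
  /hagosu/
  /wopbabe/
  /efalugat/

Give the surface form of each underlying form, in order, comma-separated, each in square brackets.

[hahosu], [wobave], [efaluhat]

/hagosu/:
  (1) Stop Lenition: [hagosu] → [hahosu]
  (2) Regressive Voicing Assimilation: no change — [hahosu]
  (3) Degemination: no change — [hahosu]
  (4) Velar Palatalization: no change — [hahosu]
/wopbabe/:
  (1) Stop Lenition: [wopbabe] → [wopbave]
  (2) Regressive Voicing Assimilation: [wopbave] → [wobbave]
  (3) Degemination: [wobbave] → [wobave]
  (4) Velar Palatalization: no change — [wobave]
/efalugat/:
  (1) Stop Lenition: [efalugat] → [efaluhat]
  (2) Regressive Voicing Assimilation: no change — [efaluhat]
  (3) Degemination: no change — [efaluhat]
  (4) Velar Palatalization: no change — [efaluhat]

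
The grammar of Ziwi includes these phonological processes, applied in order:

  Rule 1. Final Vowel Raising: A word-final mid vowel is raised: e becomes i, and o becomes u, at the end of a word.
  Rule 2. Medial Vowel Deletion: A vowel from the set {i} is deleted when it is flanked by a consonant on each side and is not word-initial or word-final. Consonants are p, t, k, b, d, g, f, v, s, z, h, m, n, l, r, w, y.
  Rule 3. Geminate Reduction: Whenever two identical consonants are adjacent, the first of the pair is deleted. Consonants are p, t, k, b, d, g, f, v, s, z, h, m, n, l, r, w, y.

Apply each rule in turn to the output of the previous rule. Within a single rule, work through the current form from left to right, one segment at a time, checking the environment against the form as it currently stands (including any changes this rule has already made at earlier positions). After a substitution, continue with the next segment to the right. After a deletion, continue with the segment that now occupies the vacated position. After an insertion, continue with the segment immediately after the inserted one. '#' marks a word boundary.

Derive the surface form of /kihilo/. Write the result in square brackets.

Rule 1 Final Vowel Raising: [kihilo] → [kihilu]
Rule 2 Medial Vowel Deletion: [kihilu] → [khlu]
Rule 3 Geminate Reduction: no change — [khlu]

[khlu]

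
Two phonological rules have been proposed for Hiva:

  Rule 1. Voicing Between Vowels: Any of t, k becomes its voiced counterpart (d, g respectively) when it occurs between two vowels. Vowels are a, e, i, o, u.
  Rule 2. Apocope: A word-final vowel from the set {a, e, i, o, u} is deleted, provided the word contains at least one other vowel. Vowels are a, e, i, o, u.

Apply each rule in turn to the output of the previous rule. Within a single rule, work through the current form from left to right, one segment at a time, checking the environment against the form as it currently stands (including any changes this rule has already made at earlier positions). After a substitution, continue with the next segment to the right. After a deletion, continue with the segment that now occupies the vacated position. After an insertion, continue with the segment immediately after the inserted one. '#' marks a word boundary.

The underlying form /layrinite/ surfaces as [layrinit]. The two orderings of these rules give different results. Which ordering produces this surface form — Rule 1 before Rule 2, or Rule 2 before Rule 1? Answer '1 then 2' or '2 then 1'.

Order 1 then 2:
  1 Voicing Between Vowels: [layrinite] → [layrinide]
  2 Apocope: [layrinide] → [layrinid]
  result: [layrinid]
Order 2 then 1:
  2 Apocope: [layrinite] → [layrinit]
  1 Voicing Between Vowels: no change — [layrinit]
  result: [layrinit]

2 then 1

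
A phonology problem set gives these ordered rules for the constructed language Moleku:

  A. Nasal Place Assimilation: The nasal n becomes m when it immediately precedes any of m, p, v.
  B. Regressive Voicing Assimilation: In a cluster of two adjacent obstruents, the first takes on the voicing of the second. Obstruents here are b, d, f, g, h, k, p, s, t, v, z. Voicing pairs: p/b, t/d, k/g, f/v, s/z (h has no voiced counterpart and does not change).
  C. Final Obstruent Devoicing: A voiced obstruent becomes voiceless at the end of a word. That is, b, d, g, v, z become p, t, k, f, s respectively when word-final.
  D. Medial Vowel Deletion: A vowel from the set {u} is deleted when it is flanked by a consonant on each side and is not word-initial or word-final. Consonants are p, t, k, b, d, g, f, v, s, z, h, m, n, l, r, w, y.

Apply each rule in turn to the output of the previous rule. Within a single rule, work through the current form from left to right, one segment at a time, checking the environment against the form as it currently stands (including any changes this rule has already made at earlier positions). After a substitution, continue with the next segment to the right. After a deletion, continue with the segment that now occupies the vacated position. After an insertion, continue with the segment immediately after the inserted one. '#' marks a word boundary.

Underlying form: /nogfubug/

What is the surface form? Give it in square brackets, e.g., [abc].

[nokfbk]

A Nasal Place Assimilation: no change — [nogfubug]
B Regressive Voicing Assimilation: [nogfubug] → [nokfubug]
C Final Obstruent Devoicing: [nokfubug] → [nokfubuk]
D Medial Vowel Deletion: [nokfubuk] → [nokfbk]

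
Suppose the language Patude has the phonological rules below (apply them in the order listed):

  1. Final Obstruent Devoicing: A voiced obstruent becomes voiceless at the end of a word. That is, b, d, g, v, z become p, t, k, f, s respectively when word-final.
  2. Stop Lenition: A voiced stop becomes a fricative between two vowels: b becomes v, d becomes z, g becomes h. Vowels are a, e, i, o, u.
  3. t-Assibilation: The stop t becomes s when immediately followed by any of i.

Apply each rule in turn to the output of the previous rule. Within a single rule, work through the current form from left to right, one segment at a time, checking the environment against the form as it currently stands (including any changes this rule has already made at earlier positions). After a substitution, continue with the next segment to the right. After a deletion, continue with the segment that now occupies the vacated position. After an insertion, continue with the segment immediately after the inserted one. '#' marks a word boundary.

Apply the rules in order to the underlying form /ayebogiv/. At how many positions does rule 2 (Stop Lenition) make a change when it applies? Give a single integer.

1 Final Obstruent Devoicing: [ayebogiv] → [ayebogif]
2 Stop Lenition: [ayebogif] → [ayevohif]
3 t-Assibilation: no change — [ayevohif]
Rule 2 changed 2 position(s).

2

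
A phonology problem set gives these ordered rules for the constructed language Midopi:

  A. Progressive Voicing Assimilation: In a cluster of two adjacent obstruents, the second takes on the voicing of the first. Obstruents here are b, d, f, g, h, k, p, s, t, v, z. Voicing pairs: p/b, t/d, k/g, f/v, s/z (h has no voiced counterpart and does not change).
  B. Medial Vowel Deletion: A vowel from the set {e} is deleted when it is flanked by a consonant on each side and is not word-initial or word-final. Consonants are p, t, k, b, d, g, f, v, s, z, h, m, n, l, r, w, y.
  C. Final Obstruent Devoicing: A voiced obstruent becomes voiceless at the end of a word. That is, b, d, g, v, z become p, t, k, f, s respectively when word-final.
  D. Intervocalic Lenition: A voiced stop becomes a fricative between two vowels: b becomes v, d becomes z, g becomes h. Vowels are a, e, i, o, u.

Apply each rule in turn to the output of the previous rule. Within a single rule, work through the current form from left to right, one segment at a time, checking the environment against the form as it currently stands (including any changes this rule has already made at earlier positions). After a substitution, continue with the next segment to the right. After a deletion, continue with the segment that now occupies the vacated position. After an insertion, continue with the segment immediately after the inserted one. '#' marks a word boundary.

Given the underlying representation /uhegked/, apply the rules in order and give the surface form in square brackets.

A Progressive Voicing Assimilation: [uhegked] → [uhegged]
B Medial Vowel Deletion: [uhegged] → [uhggd]
C Final Obstruent Devoicing: [uhggd] → [uhggt]
D Intervocalic Lenition: no change — [uhggt]

[uhggt]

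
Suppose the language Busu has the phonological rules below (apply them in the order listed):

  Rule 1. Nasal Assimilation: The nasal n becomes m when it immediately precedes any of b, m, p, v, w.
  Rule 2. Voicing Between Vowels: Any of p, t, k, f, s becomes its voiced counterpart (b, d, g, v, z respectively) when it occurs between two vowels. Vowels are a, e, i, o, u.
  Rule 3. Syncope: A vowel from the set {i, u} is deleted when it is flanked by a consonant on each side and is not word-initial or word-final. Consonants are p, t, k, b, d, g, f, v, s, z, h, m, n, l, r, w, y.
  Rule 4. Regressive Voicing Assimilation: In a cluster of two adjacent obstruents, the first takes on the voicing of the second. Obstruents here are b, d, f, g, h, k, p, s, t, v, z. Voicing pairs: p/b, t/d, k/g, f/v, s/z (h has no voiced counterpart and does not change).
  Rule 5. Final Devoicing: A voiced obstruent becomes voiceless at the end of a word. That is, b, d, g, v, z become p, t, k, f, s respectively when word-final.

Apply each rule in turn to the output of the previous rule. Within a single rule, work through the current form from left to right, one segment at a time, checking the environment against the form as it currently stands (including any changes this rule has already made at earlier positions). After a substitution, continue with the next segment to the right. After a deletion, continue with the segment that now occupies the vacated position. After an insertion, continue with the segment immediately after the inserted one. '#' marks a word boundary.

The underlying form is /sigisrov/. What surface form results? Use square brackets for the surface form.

[zksrof]

Rule 1 Nasal Assimilation: no change — [sigisrov]
Rule 2 Voicing Between Vowels: no change — [sigisrov]
Rule 3 Syncope: [sigisrov] → [sgsrov]
Rule 4 Regressive Voicing Assimilation: [sgsrov] → [zksrov]
Rule 5 Final Devoicing: [zksrov] → [zksrof]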